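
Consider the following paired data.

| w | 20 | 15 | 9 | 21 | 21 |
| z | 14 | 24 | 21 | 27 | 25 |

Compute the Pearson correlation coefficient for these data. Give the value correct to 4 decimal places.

n = 5, Σw = 86, Σz = 111, Σw² = 1588, Σz² = 2567, Σwz = 1921
nΣwz − ΣwΣz = 9605 − 9546 = 59
nΣw² − (Σw)² = 7940 − 7396 = 544; nΣz² − (Σz)² = 12835 − 12321 = 514
r = 59 / √(544 × 514) = 59 / 528.7873 ≈ 0.1116

0.1116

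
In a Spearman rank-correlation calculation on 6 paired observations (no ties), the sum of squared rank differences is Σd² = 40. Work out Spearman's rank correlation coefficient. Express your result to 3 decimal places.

-0.143

ρ = 1 − 6Σd² / [n(n²−1)] = 1 − 6×40 / (6×35)
  = 1 − 240/210 = 1 − 1.1429 ≈ -0.143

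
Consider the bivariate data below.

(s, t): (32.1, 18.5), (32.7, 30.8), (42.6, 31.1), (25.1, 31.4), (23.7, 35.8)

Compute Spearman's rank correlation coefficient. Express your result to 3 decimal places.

-0.600

Rank s: 3, 4, 5, 2, 1
Rank t: 1, 2, 3, 4, 5
d = rank(s) − rank(t): 2, 2, 2, -2, -4; Σd² = 32
ρ = 1 − 6Σd² / [n(n²−1)] = 1 − 6×32 / (5×24) = 1 − 192/120 ≈ -0.600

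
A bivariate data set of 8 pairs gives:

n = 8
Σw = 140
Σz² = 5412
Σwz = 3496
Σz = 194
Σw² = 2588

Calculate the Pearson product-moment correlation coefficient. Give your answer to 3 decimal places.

r = (nΣwz − ΣwΣz) / √[(nΣw² − (Σw)²)(nΣz² − (Σz)²)]
Numerator: 8×3496 − 140×194 = 808
Denominator: √[(20704 − 19600)(43296 − 37636)] = √[1104 × 5660] = 2499.7280
r = 808 / 2499.7280 ≈ 0.323

0.323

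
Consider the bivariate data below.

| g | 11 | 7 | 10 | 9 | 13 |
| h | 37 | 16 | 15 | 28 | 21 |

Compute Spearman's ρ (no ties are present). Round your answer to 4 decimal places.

Rank g: 4, 1, 3, 2, 5
Rank h: 5, 2, 1, 4, 3
d = rank(g) − rank(h): -1, -1, 2, -2, 2; Σd² = 14
ρ = 1 − 6Σd² / [n(n²−1)] = 1 − 6×14 / (5×24) = 1 − 84/120 ≈ 0.3000

0.3000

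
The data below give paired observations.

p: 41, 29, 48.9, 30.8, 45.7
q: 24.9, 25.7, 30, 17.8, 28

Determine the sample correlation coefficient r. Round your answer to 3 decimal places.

0.738

n = 5, Σp = 195.4, Σq = 126.4, Σp² = 7950.34, Σq² = 3281.34, Σpq = 5061.04
nΣpq − ΣpΣq = 25305.2 − 24698.56 = 606.64
nΣp² − (Σp)² = 39751.7 − 38181.16 = 1570.54; nΣq² − (Σq)² = 16406.7 − 15976.96 = 429.74
r = 606.64 / √(1570.54 × 429.74) = 606.64 / 821.5375 ≈ 0.738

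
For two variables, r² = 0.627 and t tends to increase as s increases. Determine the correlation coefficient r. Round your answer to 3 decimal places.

0.792

|r| = √0.627 = 0.792
The association is positive, so r = 0.792.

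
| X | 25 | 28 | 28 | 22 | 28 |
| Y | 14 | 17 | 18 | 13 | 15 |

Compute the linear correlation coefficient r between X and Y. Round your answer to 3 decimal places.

0.836

n = 5, ΣX = 131, ΣY = 77, ΣX² = 3461, ΣY² = 1203, ΣXY = 2036
nΣXY − ΣXΣY = 10180 − 10087 = 93
nΣX² − (ΣX)² = 17305 − 17161 = 144; nΣY² − (ΣY)² = 6015 − 5929 = 86
r = 93 / √(144 × 86) = 93 / 111.2834 ≈ 0.836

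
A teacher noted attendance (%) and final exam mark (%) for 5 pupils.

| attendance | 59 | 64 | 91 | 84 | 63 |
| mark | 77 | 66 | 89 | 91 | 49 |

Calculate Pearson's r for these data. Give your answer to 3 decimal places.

0.742

n = 5, Σx = 361, Σy = 372, Σx² = 26883, Σy² = 28888, Σxy = 27597
nΣxy − ΣxΣy = 137985 − 134292 = 3693
nΣx² − (Σx)² = 134415 − 130321 = 4094; nΣy² − (Σy)² = 144440 − 138384 = 6056
r = 3693 / √(4094 × 6056) = 3693 / 4979.2835 ≈ 0.742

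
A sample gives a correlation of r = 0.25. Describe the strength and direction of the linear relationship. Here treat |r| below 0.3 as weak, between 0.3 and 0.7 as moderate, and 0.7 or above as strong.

weak positive

r = 0.25 > 0 so the relationship is positive.
|r| = 0.25, which falls in the weak range.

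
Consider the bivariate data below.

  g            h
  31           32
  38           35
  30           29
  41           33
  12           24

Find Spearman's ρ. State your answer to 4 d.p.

0.9000

Rank g: 3, 4, 2, 5, 1
Rank h: 3, 5, 2, 4, 1
d = rank(g) − rank(h): 0, -1, 0, 1, 0; Σd² = 2
ρ = 1 − 6Σd² / [n(n²−1)] = 1 − 6×2 / (5×24) = 1 − 12/120 ≈ 0.9000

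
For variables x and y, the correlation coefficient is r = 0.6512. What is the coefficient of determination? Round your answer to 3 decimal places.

r² = (0.6512)² = 0.424

0.424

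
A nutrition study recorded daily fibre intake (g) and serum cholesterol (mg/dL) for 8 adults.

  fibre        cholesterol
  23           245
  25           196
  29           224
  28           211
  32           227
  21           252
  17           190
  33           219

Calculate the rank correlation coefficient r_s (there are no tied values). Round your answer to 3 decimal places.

0.071

Rank fibre: 3, 4, 6, 5, 7, 2, 1, 8
Rank cholesterol: 7, 2, 5, 3, 6, 8, 1, 4
d = rank(fibre) − rank(cholesterol): -4, 2, 1, 2, 1, -6, 0, 4; Σd² = 78
ρ = 1 − 6Σd² / [n(n²−1)] = 1 − 6×78 / (8×63) = 1 − 468/504 ≈ 0.071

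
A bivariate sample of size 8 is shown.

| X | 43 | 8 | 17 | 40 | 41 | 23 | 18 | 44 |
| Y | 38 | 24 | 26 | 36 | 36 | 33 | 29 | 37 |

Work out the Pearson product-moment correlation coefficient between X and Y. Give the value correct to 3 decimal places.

n = 8, ΣX = 234, ΣY = 259, ΣX² = 8272, ΣY² = 8587, ΣXY = 8093
nΣXY − ΣXΣY = 64744 − 60606 = 4138
nΣX² − (ΣX)² = 66176 − 54756 = 11420; nΣY² − (ΣY)² = 68696 − 67081 = 1615
r = 4138 / √(11420 × 1615) = 4138 / 4294.5663 ≈ 0.964

0.964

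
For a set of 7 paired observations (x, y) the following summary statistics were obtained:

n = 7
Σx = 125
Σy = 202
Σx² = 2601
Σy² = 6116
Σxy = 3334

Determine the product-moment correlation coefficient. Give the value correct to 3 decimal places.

r = (nΣxy − ΣxΣy) / √[(nΣx² − (Σx)²)(nΣy² − (Σy)²)]
Numerator: 7×3334 − 125×202 = -1912
Denominator: √[(18207 − 15625)(42812 − 40804)] = √[2582 × 2008] = 2276.9840
r = -1912 / 2276.9840 ≈ -0.840

-0.840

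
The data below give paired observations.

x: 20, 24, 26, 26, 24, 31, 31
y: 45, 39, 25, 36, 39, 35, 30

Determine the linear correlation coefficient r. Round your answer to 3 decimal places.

n = 7, Σx = 182, Σy = 249, Σx² = 4826, Σy² = 9113, Σxy = 6373
nΣxy − ΣxΣy = 44611 − 45318 = -707
nΣx² − (Σx)² = 33782 − 33124 = 658; nΣy² − (Σy)² = 63791 − 62001 = 1790
r = -707 / √(658 × 1790) = -707 / 1085.2742 ≈ -0.651

-0.651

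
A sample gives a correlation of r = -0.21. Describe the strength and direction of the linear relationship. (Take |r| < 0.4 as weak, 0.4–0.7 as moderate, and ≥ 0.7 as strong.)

weak negative

r = -0.21 < 0 so the relationship is negative.
|r| = 0.21, which falls in the weak range.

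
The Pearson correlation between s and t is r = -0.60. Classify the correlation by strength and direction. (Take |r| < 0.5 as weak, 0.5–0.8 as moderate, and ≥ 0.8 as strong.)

r = -0.60 < 0 so the relationship is negative.
|r| = 0.60, which falls in the moderate range.

moderate negative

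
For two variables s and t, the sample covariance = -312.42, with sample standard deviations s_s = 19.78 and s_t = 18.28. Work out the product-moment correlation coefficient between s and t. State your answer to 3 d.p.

-0.864

r = Cov(s,t) / (s_s · s_t) = -312.42 / (19.78 × 18.28)
  = -312.42 / 361.5784 ≈ -0.864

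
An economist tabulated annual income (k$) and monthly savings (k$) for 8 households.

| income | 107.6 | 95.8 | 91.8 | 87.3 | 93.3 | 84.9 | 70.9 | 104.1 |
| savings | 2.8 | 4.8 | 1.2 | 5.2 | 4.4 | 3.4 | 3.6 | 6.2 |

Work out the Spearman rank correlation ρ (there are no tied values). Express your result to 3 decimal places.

Rank income: 8, 6, 4, 3, 5, 2, 1, 7
Rank savings: 2, 6, 1, 7, 5, 3, 4, 8
d = rank(income) − rank(savings): 6, 0, 3, -4, 0, -1, -3, -1; Σd² = 72
ρ = 1 − 6Σd² / [n(n²−1)] = 1 − 6×72 / (8×63) = 1 − 432/504 ≈ 0.143

0.143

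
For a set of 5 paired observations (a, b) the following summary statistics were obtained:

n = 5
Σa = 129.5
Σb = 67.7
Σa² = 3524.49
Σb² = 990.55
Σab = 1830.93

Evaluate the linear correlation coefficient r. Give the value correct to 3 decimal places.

0.691

r = (nΣab − ΣaΣb) / √[(nΣa² − (Σa)²)(nΣb² − (Σb)²)]
Numerator: 5×1830.93 − 129.5×67.7 = 387.5
Denominator: √[(17622.45 − 16770.25)(4952.75 − 4583.29)] = √[852.2 × 369.46] = 561.1184
r = 387.5 / 561.1184 ≈ 0.691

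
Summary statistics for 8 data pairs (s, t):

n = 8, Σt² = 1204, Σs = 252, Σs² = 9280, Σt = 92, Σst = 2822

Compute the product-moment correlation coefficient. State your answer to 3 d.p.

-0.172

r = (nΣst − ΣsΣt) / √[(nΣs² − (Σs)²)(nΣt² − (Σt)²)]
Numerator: 8×2822 − 252×92 = -608
Denominator: √[(74240 − 63504)(9632 − 8464)] = √[10736 × 1168] = 3541.1365
r = -608 / 3541.1365 ≈ -0.172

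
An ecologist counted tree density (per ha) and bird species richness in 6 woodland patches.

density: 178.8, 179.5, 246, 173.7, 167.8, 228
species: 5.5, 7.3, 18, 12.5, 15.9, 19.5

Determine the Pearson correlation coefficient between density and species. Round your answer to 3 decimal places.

0.649

n = 6, Σx = 1173.8, Σy = 78.7, Σx² = 235018.22, Σy² = 1196.85, Σxy = 16007.02
nΣxy − ΣxΣy = 96042.12 − 92378.06 = 3664.06
nΣx² − (Σx)² = 1410109.32 − 1377806.44 = 32302.88; nΣy² − (Σy)² = 7181.1 − 6193.69 = 987.41
r = 3664.06 / √(32302.88 × 987.41) = 3664.06 / 5647.6709 ≈ 0.649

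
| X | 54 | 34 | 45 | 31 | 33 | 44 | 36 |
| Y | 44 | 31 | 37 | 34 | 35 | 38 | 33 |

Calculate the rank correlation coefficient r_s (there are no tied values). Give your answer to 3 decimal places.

Rank X: 7, 3, 6, 1, 2, 5, 4
Rank Y: 7, 1, 5, 3, 4, 6, 2
d = rank(X) − rank(Y): 0, 2, 1, -2, -2, -1, 2; Σd² = 18
ρ = 1 − 6Σd² / [n(n²−1)] = 1 − 6×18 / (7×48) = 1 − 108/336 ≈ 0.679

0.679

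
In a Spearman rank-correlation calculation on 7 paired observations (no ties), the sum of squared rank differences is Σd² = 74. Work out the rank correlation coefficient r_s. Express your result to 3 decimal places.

ρ = 1 − 6Σd² / [n(n²−1)] = 1 − 6×74 / (7×48)
  = 1 − 444/336 = 1 − 1.3214 ≈ -0.321

-0.321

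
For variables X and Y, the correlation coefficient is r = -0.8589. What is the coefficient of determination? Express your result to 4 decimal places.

0.7377

r² = (-0.8589)² = 0.7377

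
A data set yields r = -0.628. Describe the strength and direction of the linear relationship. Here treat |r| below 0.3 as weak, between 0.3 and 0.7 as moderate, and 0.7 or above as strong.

r = -0.628 < 0 so the relationship is negative.
|r| = 0.628, which falls in the moderate range.

moderate negative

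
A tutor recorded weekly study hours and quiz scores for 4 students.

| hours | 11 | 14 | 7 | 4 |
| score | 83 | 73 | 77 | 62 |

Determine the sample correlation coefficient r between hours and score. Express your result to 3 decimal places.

0.574

n = 4, Σx = 36, Σy = 295, Σx² = 382, Σy² = 21991, Σxy = 2722
nΣxy − ΣxΣy = 10888 − 10620 = 268
nΣx² − (Σx)² = 1528 − 1296 = 232; nΣy² − (Σy)² = 87964 − 87025 = 939
r = 268 / √(232 × 939) = 268 / 466.7419 ≈ 0.574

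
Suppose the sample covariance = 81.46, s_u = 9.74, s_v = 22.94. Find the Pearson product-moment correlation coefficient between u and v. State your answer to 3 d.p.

r = Cov(u,v) / (s_u · s_v) = 81.46 / (9.74 × 22.94)
  = 81.46 / 223.4356 ≈ 0.365

0.365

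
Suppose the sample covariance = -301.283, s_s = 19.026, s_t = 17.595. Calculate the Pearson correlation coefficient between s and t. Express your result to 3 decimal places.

-0.900

r = Cov(s,t) / (s_s · s_t) = -301.283 / (19.026 × 17.595)
  = -301.283 / 334.7625 ≈ -0.900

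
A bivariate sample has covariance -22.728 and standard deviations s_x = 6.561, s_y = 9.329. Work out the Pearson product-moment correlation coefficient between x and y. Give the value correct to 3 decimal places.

-0.371

r = Cov(x,y) / (s_x · s_y) = -22.728 / (6.561 × 9.329)
  = -22.728 / 61.2076 ≈ -0.371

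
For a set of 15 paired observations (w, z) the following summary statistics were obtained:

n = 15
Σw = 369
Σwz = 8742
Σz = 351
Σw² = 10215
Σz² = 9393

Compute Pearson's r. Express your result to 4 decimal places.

0.0927

r = (nΣwz − ΣwΣz) / √[(nΣw² − (Σw)²)(nΣz² − (Σz)²)]
Numerator: 15×8742 − 369×351 = 1611
Denominator: √[(153225 − 136161)(140895 − 123201)] = √[17064 × 17694] = 17376.1450
r = 1611 / 17376.1450 ≈ 0.0927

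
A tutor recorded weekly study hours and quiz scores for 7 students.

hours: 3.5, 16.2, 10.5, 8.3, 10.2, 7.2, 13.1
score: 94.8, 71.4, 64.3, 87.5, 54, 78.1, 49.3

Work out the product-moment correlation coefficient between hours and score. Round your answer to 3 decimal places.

-0.662

n = 7, Σx = 69, Σy = 499.4, Σx² = 781.32, Σy² = 37321.84, Σxy = 4648.83
nΣxy − ΣxΣy = 32541.81 − 34458.6 = -1916.79
nΣx² − (Σx)² = 5469.24 − 4761 = 708.24; nΣy² − (Σy)² = 261252.88 − 249400.36 = 11852.52
r = -1916.79 / √(708.24 × 11852.52) = -1916.79 / 2897.3141 ≈ -0.662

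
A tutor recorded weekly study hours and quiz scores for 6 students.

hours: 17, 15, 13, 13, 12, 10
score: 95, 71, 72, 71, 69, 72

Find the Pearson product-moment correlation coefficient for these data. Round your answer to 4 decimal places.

n = 6, Σx = 80, Σy = 450, Σx² = 1096, Σy² = 34236, Σxy = 6087
nΣxy − ΣxΣy = 36522 − 36000 = 522
nΣx² − (Σx)² = 6576 − 6400 = 176; nΣy² − (Σy)² = 205416 − 202500 = 2916
r = 522 / √(176 × 2916) = 522 / 716.3910 ≈ 0.7287

0.7287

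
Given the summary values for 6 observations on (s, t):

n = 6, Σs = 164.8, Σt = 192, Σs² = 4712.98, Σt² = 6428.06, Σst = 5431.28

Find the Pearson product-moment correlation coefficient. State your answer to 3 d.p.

r = (nΣst − ΣsΣt) / √[(nΣs² − (Σs)²)(nΣt² − (Σt)²)]
Numerator: 6×5431.28 − 164.8×192 = 946.08
Denominator: √[(28277.88 − 27159.04)(38568.36 − 36864)] = √[1118.84 × 1704.36] = 1380.9077
r = 946.08 / 1380.9077 ≈ 0.685

0.685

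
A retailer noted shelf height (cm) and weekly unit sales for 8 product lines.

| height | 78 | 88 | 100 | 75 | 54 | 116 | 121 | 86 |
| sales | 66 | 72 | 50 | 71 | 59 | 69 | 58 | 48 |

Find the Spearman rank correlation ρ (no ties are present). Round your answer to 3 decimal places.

-0.167

Rank height: 3, 5, 6, 2, 1, 7, 8, 4
Rank sales: 5, 8, 2, 7, 4, 6, 3, 1
d = rank(height) − rank(sales): -2, -3, 4, -5, -3, 1, 5, 3; Σd² = 98
ρ = 1 − 6Σd² / [n(n²−1)] = 1 − 6×98 / (8×63) = 1 − 588/504 ≈ -0.167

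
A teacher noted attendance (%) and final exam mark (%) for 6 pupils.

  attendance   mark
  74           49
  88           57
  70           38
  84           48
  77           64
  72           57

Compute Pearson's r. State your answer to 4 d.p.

0.3359

n = 6, Σx = 465, Σy = 313, Σx² = 36289, Σy² = 16743, Σxy = 24366
nΣxy − ΣxΣy = 146196 − 145545 = 651
nΣx² − (Σx)² = 217734 − 216225 = 1509; nΣy² − (Σy)² = 100458 − 97969 = 2489
r = 651 / √(1509 × 2489) = 651 / 1938.0147 ≈ 0.3359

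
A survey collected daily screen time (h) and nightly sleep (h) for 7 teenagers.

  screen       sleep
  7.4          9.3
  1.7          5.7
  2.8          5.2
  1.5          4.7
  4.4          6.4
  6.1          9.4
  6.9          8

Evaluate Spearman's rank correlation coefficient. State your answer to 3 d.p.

Rank screen: 7, 2, 3, 1, 4, 5, 6
Rank sleep: 6, 3, 2, 1, 4, 7, 5
d = rank(screen) − rank(sleep): 1, -1, 1, 0, 0, -2, 1; Σd² = 8
ρ = 1 − 6Σd² / [n(n²−1)] = 1 − 6×8 / (7×48) = 1 − 48/336 ≈ 0.857

0.857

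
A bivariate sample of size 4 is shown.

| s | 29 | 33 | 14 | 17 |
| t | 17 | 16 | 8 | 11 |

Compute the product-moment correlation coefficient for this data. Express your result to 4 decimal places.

n = 4, Σs = 93, Σt = 52, Σs² = 2415, Σt² = 730, Σst = 1320
nΣst − ΣsΣt = 5280 − 4836 = 444
nΣs² − (Σs)² = 9660 − 8649 = 1011; nΣt² − (Σt)² = 2920 − 2704 = 216
r = 444 / √(1011 × 216) = 444 / 467.3072 ≈ 0.9501

0.9501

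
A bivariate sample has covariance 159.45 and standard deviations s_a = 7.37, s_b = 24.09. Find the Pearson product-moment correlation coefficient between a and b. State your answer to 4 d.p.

r = Cov(a,b) / (s_a · s_b) = 159.45 / (7.37 × 24.09)
  = 159.45 / 177.5433 ≈ 0.8981

0.8981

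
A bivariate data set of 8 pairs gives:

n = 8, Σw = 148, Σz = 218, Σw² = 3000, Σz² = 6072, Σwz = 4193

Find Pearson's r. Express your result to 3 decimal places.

0.862

r = (nΣwz − ΣwΣz) / √[(nΣw² − (Σw)²)(nΣz² − (Σz)²)]
Numerator: 8×4193 − 148×218 = 1280
Denominator: √[(24000 − 21904)(48576 − 47524)] = √[2096 × 1052] = 1484.9215
r = 1280 / 1484.9215 ≈ 0.862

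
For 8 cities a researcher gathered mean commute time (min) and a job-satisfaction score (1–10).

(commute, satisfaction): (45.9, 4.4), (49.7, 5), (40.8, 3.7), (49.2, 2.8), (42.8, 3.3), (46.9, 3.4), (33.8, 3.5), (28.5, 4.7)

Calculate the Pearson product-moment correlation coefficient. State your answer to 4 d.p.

n = 8, Σx = 337.6, Σy = 30.8, Σx² = 14648.32, Σy² = 122.68, Σxy = 1292.13
nΣxy − ΣxΣy = 10337.04 − 10398.08 = -61.04
nΣx² − (Σx)² = 117186.56 − 113973.76 = 3212.8; nΣy² − (Σy)² = 981.44 − 948.64 = 32.8
r = -61.04 / √(3212.8 × 32.8) = -61.04 / 324.6226 ≈ -0.1880

-0.1880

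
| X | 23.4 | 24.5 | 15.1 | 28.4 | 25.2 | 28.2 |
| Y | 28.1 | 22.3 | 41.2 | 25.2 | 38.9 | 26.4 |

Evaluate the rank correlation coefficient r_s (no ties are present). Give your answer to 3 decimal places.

Rank X: 2, 3, 1, 6, 4, 5
Rank Y: 4, 1, 6, 2, 5, 3
d = rank(X) − rank(Y): -2, 2, -5, 4, -1, 2; Σd² = 54
ρ = 1 − 6Σd² / [n(n²−1)] = 1 − 6×54 / (6×35) = 1 − 324/210 ≈ -0.543

-0.543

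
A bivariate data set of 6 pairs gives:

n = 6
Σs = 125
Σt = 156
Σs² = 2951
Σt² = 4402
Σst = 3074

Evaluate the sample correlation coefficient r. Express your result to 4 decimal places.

r = (nΣst − ΣsΣt) / √[(nΣs² − (Σs)²)(nΣt² − (Σt)²)]
Numerator: 6×3074 − 125×156 = -1056
Denominator: √[(17706 − 15625)(26412 − 24336)] = √[2081 × 2076] = 2078.4985
r = -1056 / 2078.4985 ≈ -0.5081

-0.5081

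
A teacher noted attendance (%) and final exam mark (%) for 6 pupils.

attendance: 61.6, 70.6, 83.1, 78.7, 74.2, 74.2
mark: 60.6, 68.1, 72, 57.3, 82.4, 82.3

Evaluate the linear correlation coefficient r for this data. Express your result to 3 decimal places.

0.224

n = 6, Σx = 442.4, Σy = 422.7, Σx² = 32889.5, Σy² = 30340.31, Σxy = 31254.27
nΣxy − ΣxΣy = 187525.62 − 187002.48 = 523.14
nΣx² − (Σx)² = 197337 − 195717.76 = 1619.24; nΣy² − (Σy)² = 182041.86 − 178675.29 = 3366.57
r = 523.14 / √(1619.24 × 3366.57) = 523.14 / 2334.7987 ≈ 0.224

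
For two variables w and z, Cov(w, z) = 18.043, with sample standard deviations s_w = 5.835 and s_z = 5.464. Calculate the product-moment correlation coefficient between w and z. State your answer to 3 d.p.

r = Cov(w,z) / (s_w · s_z) = 18.043 / (5.835 × 5.464)
  = 18.043 / 31.8824 ≈ 0.566

0.566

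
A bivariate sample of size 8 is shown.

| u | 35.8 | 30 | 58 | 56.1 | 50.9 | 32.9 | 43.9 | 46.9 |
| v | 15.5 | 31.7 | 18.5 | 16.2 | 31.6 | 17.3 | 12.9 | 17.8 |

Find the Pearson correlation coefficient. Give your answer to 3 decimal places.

-0.167

n = 8, Σu = 354.5, Σv = 161.5, Σu² = 16492.89, Σv² = 3630.93, Σuv = 7066.46
nΣuv − ΣuΣv = 56531.68 − 57251.75 = -720.07
nΣu² − (Σu)² = 131943.12 − 125670.25 = 6272.87; nΣv² − (Σv)² = 29047.44 − 26082.25 = 2965.19
r = -720.07 / √(6272.87 × 2965.19) = -720.07 / 4312.8009 ≈ -0.167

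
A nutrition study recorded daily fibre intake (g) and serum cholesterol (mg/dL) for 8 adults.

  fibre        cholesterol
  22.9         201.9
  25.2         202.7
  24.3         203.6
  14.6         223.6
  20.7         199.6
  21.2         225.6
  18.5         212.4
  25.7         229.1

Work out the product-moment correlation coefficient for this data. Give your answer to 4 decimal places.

n = 8, Σx = 173.1, Σy = 1698.5, Σx² = 3843.77, Σy² = 361636.91, Σxy = 36675.3
nΣxy − ΣxΣy = 293402.4 − 294010.35 = -607.95
nΣx² − (Σx)² = 30750.16 − 29963.61 = 786.55; nΣy² − (Σy)² = 2893095.28 − 2884902.25 = 8193.03
r = -607.95 / √(786.55 × 8193.03) = -607.95 / 2538.5484 ≈ -0.2395

-0.2395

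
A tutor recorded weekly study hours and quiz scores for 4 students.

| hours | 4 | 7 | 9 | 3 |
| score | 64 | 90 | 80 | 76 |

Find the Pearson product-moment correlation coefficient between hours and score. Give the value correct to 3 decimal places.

n = 4, Σx = 23, Σy = 310, Σx² = 155, Σy² = 24372, Σxy = 1834
nΣxy − ΣxΣy = 7336 − 7130 = 206
nΣx² − (Σx)² = 620 − 529 = 91; nΣy² − (Σy)² = 97488 − 96100 = 1388
r = 206 / √(91 × 1388) = 206 / 355.3984 ≈ 0.580

0.580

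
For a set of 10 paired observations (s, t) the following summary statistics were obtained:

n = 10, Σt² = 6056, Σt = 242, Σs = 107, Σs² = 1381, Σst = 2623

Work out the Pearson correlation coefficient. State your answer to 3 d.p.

r = (nΣst − ΣsΣt) / √[(nΣs² − (Σs)²)(nΣt² − (Σt)²)]
Numerator: 10×2623 − 107×242 = 336
Denominator: √[(13810 − 11449)(60560 − 58564)] = √[2361 × 1996] = 2170.8422
r = 336 / 2170.8422 ≈ 0.155

0.155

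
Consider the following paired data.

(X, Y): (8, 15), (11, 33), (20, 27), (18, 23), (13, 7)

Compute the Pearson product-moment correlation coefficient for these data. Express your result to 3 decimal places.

0.287

n = 5, ΣX = 70, ΣY = 105, ΣX² = 1078, ΣY² = 2621, ΣXY = 1528
nΣXY − ΣXΣY = 7640 − 7350 = 290
nΣX² − (ΣX)² = 5390 − 4900 = 490; nΣY² − (ΣY)² = 13105 − 11025 = 2080
r = 290 / √(490 × 2080) = 290 / 1009.5544 ≈ 0.287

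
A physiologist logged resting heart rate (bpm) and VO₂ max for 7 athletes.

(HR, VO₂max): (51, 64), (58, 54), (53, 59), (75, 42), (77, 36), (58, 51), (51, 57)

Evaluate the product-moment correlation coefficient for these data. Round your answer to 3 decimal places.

-0.961

n = 7, Σx = 423, Σy = 363, Σx² = 26293, Σy² = 19403, Σxy = 21310
nΣxy − ΣxΣy = 149170 − 153549 = -4379
nΣx² − (Σx)² = 184051 − 178929 = 5122; nΣy² − (Σy)² = 135821 − 131769 = 4052
r = -4379 / √(5122 × 4052) = -4379 / 4555.6936 ≈ -0.961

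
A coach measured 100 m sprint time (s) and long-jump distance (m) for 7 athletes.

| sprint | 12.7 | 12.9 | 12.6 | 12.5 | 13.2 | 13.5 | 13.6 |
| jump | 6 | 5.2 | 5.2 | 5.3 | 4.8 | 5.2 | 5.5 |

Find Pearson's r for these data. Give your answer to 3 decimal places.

-0.196

n = 7, Σx = 91, Σy = 37.2, Σx² = 1184.16, Σy² = 198.5, Σxy = 483.41
nΣxy − ΣxΣy = 3383.87 − 3385.2 = -1.33
nΣx² − (Σx)² = 8289.12 − 8281 = 8.12; nΣy² − (Σy)² = 1389.5 − 1383.84 = 5.66
r = -1.33 / √(8.12 × 5.66) = -1.33 / 6.7793 ≈ -0.196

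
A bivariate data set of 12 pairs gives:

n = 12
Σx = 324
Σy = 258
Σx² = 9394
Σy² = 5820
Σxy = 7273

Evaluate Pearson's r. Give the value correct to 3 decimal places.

r = (nΣxy − ΣxΣy) / √[(nΣx² − (Σx)²)(nΣy² − (Σy)²)]
Numerator: 12×7273 − 324×258 = 3684
Denominator: √[(112728 − 104976)(69840 − 66564)] = √[7752 × 3276] = 5039.4000
r = 3684 / 5039.4000 ≈ 0.731

0.731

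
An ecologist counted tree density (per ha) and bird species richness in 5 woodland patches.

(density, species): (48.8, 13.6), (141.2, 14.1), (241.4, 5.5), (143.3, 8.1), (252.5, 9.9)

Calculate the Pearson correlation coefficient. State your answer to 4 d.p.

n = 5, Σx = 827.2, Σy = 51.2, Σx² = 164883.98, Σy² = 577.64, Σxy = 7642.78
nΣxy − ΣxΣy = 38213.9 − 42352.64 = -4138.74
nΣx² − (Σx)² = 824419.9 − 684259.84 = 140160.06; nΣy² − (Σy)² = 2888.2 − 2621.44 = 266.76
r = -4138.74 / √(140160.06 × 266.76) = -4138.74 / 6114.6625 ≈ -0.6769

-0.6769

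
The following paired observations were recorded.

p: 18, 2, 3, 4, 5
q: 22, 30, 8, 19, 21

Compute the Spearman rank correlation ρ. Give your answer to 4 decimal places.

0.0000

Rank p: 5, 1, 2, 3, 4
Rank q: 4, 5, 1, 2, 3
d = rank(p) − rank(q): 1, -4, 1, 1, 1; Σd² = 20
ρ = 1 − 6Σd² / [n(n²−1)] = 1 − 6×20 / (5×24) = 1 − 120/120 ≈ 0.0000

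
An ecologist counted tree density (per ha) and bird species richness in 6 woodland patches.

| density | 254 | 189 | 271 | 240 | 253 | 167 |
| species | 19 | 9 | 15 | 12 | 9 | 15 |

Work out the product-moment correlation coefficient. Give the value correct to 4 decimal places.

0.2013

n = 6, Σx = 1374, Σy = 79, Σx² = 323176, Σy² = 1117, Σxy = 18254
nΣxy − ΣxΣy = 109524 − 108546 = 978
nΣx² − (Σx)² = 1939056 − 1887876 = 51180; nΣy² − (Σy)² = 6702 − 6241 = 461
r = 978 / √(51180 × 461) = 978 / 4857.3635 ≈ 0.2013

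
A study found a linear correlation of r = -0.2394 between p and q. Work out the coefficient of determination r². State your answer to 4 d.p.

r² = (-0.2394)² = 0.0573

0.0573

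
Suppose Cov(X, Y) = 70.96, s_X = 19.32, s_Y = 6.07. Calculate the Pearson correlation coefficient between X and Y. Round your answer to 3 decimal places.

0.605

r = Cov(X,Y) / (s_X · s_Y) = 70.96 / (19.32 × 6.07)
  = 70.96 / 117.2724 ≈ 0.605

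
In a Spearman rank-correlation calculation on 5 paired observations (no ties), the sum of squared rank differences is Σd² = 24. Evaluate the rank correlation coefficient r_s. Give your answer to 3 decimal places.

-0.200

ρ = 1 − 6Σd² / [n(n²−1)] = 1 − 6×24 / (5×24)
  = 1 − 144/120 = 1 − 1.2000 ≈ -0.200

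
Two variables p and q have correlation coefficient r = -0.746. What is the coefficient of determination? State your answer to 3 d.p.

0.557

r² = (-0.746)² = 0.557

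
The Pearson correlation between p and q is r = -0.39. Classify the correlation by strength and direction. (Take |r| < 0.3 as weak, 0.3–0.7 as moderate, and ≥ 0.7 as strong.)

moderate negative

r = -0.39 < 0 so the relationship is negative.
|r| = 0.39, which falls in the moderate range.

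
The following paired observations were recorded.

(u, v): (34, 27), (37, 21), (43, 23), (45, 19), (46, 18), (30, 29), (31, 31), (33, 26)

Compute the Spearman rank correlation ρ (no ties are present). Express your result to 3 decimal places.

Rank u: 4, 5, 6, 7, 8, 1, 2, 3
Rank v: 6, 3, 4, 2, 1, 7, 8, 5
d = rank(u) − rank(v): -2, 2, 2, 5, 7, -6, -6, -2; Σd² = 162
ρ = 1 − 6Σd² / [n(n²−1)] = 1 − 6×162 / (8×63) = 1 − 972/504 ≈ -0.929

-0.929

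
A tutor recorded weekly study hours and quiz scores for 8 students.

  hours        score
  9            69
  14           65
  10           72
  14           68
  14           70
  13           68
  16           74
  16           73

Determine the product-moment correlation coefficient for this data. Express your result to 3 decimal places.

0.229

n = 8, Σx = 106, Σy = 559, Σx² = 1450, Σy² = 39123, Σxy = 7419
nΣxy − ΣxΣy = 59352 − 59254 = 98
nΣx² − (Σx)² = 11600 − 11236 = 364; nΣy² − (Σy)² = 312984 − 312481 = 503
r = 98 / √(364 × 503) = 98 / 427.8925 ≈ 0.229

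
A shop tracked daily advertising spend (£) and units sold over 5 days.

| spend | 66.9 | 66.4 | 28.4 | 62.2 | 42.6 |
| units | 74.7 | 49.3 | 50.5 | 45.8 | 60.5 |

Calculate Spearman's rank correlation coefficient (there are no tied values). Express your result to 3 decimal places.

Rank spend: 5, 4, 1, 3, 2
Rank units: 5, 2, 3, 1, 4
d = rank(spend) − rank(units): 0, 2, -2, 2, -2; Σd² = 16
ρ = 1 − 6Σd² / [n(n²−1)] = 1 − 6×16 / (5×24) = 1 − 96/120 ≈ 0.200

0.200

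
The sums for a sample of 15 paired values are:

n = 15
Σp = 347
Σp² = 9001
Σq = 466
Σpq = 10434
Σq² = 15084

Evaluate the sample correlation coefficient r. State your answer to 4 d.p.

-0.4502

r = (nΣpq − ΣpΣq) / √[(nΣp² − (Σp)²)(nΣq² − (Σq)²)]
Numerator: 15×10434 − 347×466 = -5192
Denominator: √[(135015 − 120409)(226260 − 217156)] = √[14606 × 9104] = 11531.3930
r = -5192 / 11531.3930 ≈ -0.4502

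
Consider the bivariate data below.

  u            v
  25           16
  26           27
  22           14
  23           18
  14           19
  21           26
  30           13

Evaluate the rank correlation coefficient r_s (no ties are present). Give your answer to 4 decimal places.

-0.3214

Rank u: 5, 6, 3, 4, 1, 2, 7
Rank v: 3, 7, 2, 4, 5, 6, 1
d = rank(u) − rank(v): 2, -1, 1, 0, -4, -4, 6; Σd² = 74
ρ = 1 − 6Σd² / [n(n²−1)] = 1 − 6×74 / (7×48) = 1 − 444/336 ≈ -0.3214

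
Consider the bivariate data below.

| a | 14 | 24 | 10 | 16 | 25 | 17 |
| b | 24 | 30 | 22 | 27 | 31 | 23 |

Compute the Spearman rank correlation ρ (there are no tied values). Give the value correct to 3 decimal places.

0.829

Rank a: 2, 5, 1, 3, 6, 4
Rank b: 3, 5, 1, 4, 6, 2
d = rank(a) − rank(b): -1, 0, 0, -1, 0, 2; Σd² = 6
ρ = 1 − 6Σd² / [n(n²−1)] = 1 − 6×6 / (6×35) = 1 − 36/210 ≈ 0.829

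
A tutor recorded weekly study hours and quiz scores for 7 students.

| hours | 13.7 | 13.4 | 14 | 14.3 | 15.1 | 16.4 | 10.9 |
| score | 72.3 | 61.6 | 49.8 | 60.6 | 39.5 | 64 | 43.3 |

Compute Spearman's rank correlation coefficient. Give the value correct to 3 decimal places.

0.036

Rank hours: 3, 2, 4, 5, 6, 7, 1
Rank score: 7, 5, 3, 4, 1, 6, 2
d = rank(hours) − rank(score): -4, -3, 1, 1, 5, 1, -1; Σd² = 54
ρ = 1 − 6Σd² / [n(n²−1)] = 1 − 6×54 / (7×48) = 1 − 324/336 ≈ 0.036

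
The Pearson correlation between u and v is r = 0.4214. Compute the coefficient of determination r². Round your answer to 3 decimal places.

0.178

r² = (0.4214)² = 0.178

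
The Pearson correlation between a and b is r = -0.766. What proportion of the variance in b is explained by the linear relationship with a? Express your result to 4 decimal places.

0.5868

r² = (-0.766)² = 0.5868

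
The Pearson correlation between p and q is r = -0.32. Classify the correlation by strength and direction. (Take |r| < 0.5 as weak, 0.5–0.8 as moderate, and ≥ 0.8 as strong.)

r = -0.32 < 0 so the relationship is negative.
|r| = 0.32, which falls in the weak range.

weak negative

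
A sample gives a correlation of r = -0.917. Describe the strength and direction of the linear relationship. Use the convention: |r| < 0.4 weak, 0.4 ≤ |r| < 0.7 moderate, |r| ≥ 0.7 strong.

strong negative

r = -0.917 < 0 so the relationship is negative.
|r| = 0.917, which falls in the strong range.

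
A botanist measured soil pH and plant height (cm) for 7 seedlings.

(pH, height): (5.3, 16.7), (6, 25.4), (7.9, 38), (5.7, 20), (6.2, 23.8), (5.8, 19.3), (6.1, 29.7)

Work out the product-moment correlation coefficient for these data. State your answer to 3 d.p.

0.928

n = 7, Σx = 43, Σy = 172.9, Σx² = 268.28, Σy² = 4589.07, Σxy = 1095.78
nΣxy − ΣxΣy = 7670.46 − 7434.7 = 235.76
nΣx² − (Σx)² = 1877.96 − 1849 = 28.96; nΣy² − (Σy)² = 32123.49 − 29894.41 = 2229.08
r = 235.76 / √(28.96 × 2229.08) = 235.76 / 254.0751 ≈ 0.928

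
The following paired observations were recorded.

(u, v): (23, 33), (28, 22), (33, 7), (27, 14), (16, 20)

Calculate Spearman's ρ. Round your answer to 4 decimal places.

Rank u: 2, 4, 5, 3, 1
Rank v: 5, 4, 1, 2, 3
d = rank(u) − rank(v): -3, 0, 4, 1, -2; Σd² = 30
ρ = 1 − 6Σd² / [n(n²−1)] = 1 − 6×30 / (5×24) = 1 − 180/120 ≈ -0.5000

-0.5000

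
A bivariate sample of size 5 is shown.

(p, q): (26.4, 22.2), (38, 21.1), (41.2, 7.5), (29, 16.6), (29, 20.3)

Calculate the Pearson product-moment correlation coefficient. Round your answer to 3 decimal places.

-0.661

n = 5, Σp = 163.6, Σq = 87.7, Σp² = 5520.4, Σq² = 1681.95, Σpq = 2766.98
nΣpq − ΣpΣq = 13834.9 − 14347.72 = -512.82
nΣp² − (Σp)² = 27602 − 26764.96 = 837.04; nΣq² − (Σq)² = 8409.75 − 7691.29 = 718.46
r = -512.82 / √(837.04 × 718.46) = -512.82 / 775.4868 ≈ -0.661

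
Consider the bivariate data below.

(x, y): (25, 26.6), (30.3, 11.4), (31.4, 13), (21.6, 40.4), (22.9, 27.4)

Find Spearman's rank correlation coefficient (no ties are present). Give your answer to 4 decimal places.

-0.9000

Rank x: 3, 4, 5, 1, 2
Rank y: 3, 1, 2, 5, 4
d = rank(x) − rank(y): 0, 3, 3, -4, -2; Σd² = 38
ρ = 1 − 6Σd² / [n(n²−1)] = 1 − 6×38 / (5×24) = 1 − 228/120 ≈ -0.9000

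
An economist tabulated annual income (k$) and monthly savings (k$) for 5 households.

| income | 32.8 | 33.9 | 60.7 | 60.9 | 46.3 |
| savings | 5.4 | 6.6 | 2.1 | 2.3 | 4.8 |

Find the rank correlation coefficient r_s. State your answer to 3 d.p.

Rank income: 1, 2, 4, 5, 3
Rank savings: 4, 5, 1, 2, 3
d = rank(income) − rank(savings): -3, -3, 3, 3, 0; Σd² = 36
ρ = 1 − 6Σd² / [n(n²−1)] = 1 − 6×36 / (5×24) = 1 − 216/120 ≈ -0.800

-0.800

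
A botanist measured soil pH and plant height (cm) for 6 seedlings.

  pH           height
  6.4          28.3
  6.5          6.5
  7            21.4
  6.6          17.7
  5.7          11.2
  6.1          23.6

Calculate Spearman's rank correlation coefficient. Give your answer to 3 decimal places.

Rank pH: 3, 4, 6, 5, 1, 2
Rank height: 6, 1, 4, 3, 2, 5
d = rank(pH) − rank(height): -3, 3, 2, 2, -1, -3; Σd² = 36
ρ = 1 − 6Σd² / [n(n²−1)] = 1 − 6×36 / (6×35) = 1 − 216/210 ≈ -0.029

-0.029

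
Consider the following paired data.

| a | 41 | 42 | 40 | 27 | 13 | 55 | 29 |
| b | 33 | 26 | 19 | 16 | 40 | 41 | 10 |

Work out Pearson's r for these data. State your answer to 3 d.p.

n = 7, Σa = 247, Σb = 185, Σa² = 9809, Σb² = 5763, Σab = 6702
nΣab − ΣaΣb = 46914 − 45695 = 1219
nΣa² − (Σa)² = 68663 − 61009 = 7654; nΣb² − (Σb)² = 40341 − 34225 = 6116
r = 1219 / √(7654 × 6116) = 1219 / 6841.9196 ≈ 0.178

0.178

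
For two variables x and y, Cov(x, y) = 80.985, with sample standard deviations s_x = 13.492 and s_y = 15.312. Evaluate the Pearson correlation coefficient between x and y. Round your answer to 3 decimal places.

r = Cov(x,y) / (s_x · s_y) = 80.985 / (13.492 × 15.312)
  = 80.985 / 206.5895 ≈ 0.392

0.392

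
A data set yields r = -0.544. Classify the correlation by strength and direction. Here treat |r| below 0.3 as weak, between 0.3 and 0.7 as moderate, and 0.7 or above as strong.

r = -0.544 < 0 so the relationship is negative.
|r| = 0.544, which falls in the moderate range.

moderate negative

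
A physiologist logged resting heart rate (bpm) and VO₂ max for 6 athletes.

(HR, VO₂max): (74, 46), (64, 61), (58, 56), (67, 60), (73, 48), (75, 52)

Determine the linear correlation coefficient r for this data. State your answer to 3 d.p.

n = 6, Σx = 411, Σy = 323, Σx² = 28379, Σy² = 17581, Σxy = 21980
nΣxy − ΣxΣy = 131880 − 132753 = -873
nΣx² − (Σx)² = 170274 − 168921 = 1353; nΣy² − (Σy)² = 105486 − 104329 = 1157
r = -873 / √(1353 × 1157) = -873 / 1251.1679 ≈ -0.698

-0.698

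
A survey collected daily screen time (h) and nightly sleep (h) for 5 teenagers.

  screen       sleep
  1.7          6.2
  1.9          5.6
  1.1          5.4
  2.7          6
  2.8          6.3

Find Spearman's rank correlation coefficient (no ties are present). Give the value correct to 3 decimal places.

0.700

Rank screen: 2, 3, 1, 4, 5
Rank sleep: 4, 2, 1, 3, 5
d = rank(screen) − rank(sleep): -2, 1, 0, 1, 0; Σd² = 6
ρ = 1 − 6Σd² / [n(n²−1)] = 1 − 6×6 / (5×24) = 1 − 36/120 ≈ 0.700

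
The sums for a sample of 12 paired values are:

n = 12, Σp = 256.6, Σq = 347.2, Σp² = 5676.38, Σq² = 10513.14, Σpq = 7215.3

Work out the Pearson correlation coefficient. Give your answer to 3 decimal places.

r = (nΣpq − ΣpΣq) / √[(nΣp² − (Σp)²)(nΣq² − (Σq)²)]
Numerator: 12×7215.3 − 256.6×347.2 = -2507.92
Denominator: √[(68116.56 − 65843.56)(126157.68 − 120547.84)] = √[2273 × 5609.84] = 3570.8775
r = -2507.92 / 3570.8775 ≈ -0.702

-0.702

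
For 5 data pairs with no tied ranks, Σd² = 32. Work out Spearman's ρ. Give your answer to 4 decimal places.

-0.6000

ρ = 1 − 6Σd² / [n(n²−1)] = 1 − 6×32 / (5×24)
  = 1 − 192/120 = 1 − 1.60000 ≈ -0.6000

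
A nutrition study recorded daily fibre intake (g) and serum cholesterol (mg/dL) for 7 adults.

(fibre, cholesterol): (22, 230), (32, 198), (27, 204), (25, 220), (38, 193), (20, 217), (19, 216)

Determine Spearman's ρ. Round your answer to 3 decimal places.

Rank fibre: 3, 6, 5, 4, 7, 2, 1
Rank cholesterol: 7, 2, 3, 6, 1, 5, 4
d = rank(fibre) − rank(cholesterol): -4, 4, 2, -2, 6, -3, -3; Σd² = 94
ρ = 1 − 6Σd² / [n(n²−1)] = 1 − 6×94 / (7×48) = 1 − 564/336 ≈ -0.679

-0.679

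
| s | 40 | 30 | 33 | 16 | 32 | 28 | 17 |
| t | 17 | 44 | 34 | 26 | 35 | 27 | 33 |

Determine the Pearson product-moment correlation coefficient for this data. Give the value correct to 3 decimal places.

n = 7, Σs = 196, Σt = 216, Σs² = 5942, Σt² = 7100, Σst = 5975
nΣst − ΣsΣt = 41825 − 42336 = -511
nΣs² − (Σs)² = 41594 − 38416 = 3178; nΣt² − (Σt)² = 49700 − 46656 = 3044
r = -511 / √(3178 × 3044) = -511 / 3110.2784 ≈ -0.164

-0.164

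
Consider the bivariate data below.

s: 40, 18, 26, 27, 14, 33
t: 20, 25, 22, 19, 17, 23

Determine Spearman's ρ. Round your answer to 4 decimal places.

0.1429

Rank s: 6, 2, 3, 4, 1, 5
Rank t: 3, 6, 4, 2, 1, 5
d = rank(s) − rank(t): 3, -4, -1, 2, 0, 0; Σd² = 30
ρ = 1 − 6Σd² / [n(n²−1)] = 1 − 6×30 / (6×35) = 1 − 180/210 ≈ 0.1429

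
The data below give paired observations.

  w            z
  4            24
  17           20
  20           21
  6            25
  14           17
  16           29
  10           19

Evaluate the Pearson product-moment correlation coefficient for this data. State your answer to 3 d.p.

n = 7, Σw = 87, Σz = 155, Σw² = 1293, Σz² = 3533, Σwz = 1898
nΣwz − ΣwΣz = 13286 − 13485 = -199
nΣw² − (Σw)² = 9051 − 7569 = 1482; nΣz² − (Σz)² = 24731 − 24025 = 706
r = -199 / √(1482 × 706) = -199 / 1022.8842 ≈ -0.195

-0.195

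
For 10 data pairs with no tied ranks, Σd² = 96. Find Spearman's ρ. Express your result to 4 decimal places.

0.4182

ρ = 1 − 6Σd² / [n(n²−1)] = 1 − 6×96 / (10×99)
  = 1 − 576/990 = 1 − 0.58182 ≈ 0.4182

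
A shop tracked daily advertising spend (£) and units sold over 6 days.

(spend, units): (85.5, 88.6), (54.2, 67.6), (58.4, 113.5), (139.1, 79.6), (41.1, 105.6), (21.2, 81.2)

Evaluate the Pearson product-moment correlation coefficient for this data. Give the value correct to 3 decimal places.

n = 6, Σx = 399.5, Σy = 536.1, Σx² = 35145.91, Σy² = 49382.93, Σxy = 35001.58
nΣxy − ΣxΣy = 210009.48 − 214171.95 = -4162.47
nΣx² − (Σx)² = 210875.46 − 159600.25 = 51275.21; nΣy² − (Σy)² = 296297.58 − 287403.21 = 8894.37
r = -4162.47 / √(51275.21 × 8894.37) = -4162.47 / 21355.5775 ≈ -0.195

-0.195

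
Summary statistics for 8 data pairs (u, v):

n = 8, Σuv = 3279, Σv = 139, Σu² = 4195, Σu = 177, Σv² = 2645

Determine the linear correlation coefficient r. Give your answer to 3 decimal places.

r = (nΣuv − ΣuΣv) / √[(nΣu² − (Σu)²)(nΣv² − (Σv)²)]
Numerator: 8×3279 − 177×139 = 1629
Denominator: √[(33560 − 31329)(21160 − 19321)] = √[2231 × 1839] = 2025.5392
r = 1629 / 2025.5392 ≈ 0.804

0.804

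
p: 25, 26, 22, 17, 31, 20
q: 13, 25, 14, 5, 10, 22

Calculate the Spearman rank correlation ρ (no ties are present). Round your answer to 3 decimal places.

0.200

Rank p: 4, 5, 3, 1, 6, 2
Rank q: 3, 6, 4, 1, 2, 5
d = rank(p) − rank(q): 1, -1, -1, 0, 4, -3; Σd² = 28
ρ = 1 − 6Σd² / [n(n²−1)] = 1 − 6×28 / (6×35) = 1 − 168/210 ≈ 0.200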